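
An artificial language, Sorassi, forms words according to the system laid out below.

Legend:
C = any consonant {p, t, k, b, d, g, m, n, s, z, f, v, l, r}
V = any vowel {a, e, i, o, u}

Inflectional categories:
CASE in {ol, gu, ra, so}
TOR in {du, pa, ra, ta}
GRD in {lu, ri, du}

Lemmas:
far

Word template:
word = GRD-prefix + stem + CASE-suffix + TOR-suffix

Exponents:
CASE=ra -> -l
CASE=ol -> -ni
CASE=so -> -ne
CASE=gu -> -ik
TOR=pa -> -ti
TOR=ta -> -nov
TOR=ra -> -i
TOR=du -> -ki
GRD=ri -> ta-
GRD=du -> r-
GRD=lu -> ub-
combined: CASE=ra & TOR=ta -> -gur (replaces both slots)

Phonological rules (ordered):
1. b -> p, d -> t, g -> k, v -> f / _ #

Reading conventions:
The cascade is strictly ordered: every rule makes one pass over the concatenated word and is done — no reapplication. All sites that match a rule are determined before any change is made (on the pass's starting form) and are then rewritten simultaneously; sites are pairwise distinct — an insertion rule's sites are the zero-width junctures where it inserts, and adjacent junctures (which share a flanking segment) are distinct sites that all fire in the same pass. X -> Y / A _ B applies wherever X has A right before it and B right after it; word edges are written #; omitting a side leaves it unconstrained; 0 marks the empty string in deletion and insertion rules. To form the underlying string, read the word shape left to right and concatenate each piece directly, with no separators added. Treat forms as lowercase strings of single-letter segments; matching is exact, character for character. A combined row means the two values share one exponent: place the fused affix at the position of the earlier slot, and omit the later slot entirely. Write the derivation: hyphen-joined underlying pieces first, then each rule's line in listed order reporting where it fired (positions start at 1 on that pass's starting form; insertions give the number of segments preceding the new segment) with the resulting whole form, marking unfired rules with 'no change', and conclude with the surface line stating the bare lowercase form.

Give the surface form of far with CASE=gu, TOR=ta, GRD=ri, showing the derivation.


underlying: ta-far-ik-nov
1. b -> p, d -> t, g -> k, v -> f / _ #: fires at position(s) 10: tafariknof
surface: tafariknof


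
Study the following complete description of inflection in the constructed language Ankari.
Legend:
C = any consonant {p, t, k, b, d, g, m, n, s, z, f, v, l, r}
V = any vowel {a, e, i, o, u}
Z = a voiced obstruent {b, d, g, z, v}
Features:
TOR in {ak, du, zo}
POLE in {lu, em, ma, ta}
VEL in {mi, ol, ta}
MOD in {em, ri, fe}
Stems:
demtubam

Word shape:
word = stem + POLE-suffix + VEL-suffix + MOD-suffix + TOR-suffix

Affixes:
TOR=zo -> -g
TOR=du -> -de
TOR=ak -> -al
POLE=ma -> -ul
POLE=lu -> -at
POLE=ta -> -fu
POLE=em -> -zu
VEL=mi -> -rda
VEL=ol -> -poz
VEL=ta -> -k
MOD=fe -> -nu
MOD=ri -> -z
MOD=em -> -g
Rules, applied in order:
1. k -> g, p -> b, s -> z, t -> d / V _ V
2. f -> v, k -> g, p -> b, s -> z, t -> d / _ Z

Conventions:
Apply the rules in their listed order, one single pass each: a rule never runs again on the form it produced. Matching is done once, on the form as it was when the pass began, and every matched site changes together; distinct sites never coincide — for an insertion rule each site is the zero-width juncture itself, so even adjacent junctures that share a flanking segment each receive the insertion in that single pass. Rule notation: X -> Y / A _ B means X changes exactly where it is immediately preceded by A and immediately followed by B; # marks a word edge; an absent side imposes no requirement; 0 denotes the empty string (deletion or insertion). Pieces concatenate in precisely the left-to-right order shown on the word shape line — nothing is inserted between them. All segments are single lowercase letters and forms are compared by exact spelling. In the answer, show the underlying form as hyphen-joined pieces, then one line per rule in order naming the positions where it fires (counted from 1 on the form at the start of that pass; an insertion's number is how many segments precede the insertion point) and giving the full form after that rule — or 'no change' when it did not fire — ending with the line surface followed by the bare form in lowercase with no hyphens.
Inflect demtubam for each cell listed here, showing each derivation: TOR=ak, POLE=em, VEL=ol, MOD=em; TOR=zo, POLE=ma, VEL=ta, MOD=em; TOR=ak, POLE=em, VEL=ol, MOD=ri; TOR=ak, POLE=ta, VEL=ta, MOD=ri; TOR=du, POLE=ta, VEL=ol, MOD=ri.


cell TOR=ak, POLE=em, VEL=ol, MOD=em:
underlying: demtubam-zu-poz-g-al
1. k -> g, p -> b, s -> z, t -> d / V _ V: fires at position(s) 11: demtubamzubozgal
2. f -> v, k -> g, p -> b, s -> z, t -> d / _ Z: no change
surface: demtubamzubozgal

cell TOR=zo, POLE=ma, VEL=ta, MOD=em:
underlying: demtubam-ul-k-g-g
1. k -> g, p -> b, s -> z, t -> d / V _ V: no change
2. f -> v, k -> g, p -> b, s -> z, t -> d / _ Z: fires at position(s) 11: demtubamulggg
surface: demtubamulggg

cell TOR=ak, POLE=em, VEL=ol, MOD=ri:
underlying: demtubam-zu-poz-z-al
1. k -> g, p -> b, s -> z, t -> d / V _ V: fires at position(s) 11: demtubamzubozzal
2. f -> v, k -> g, p -> b, s -> z, t -> d / _ Z: no change
surface: demtubamzubozzal

cell TOR=ak, POLE=ta, VEL=ta, MOD=ri:
underlying: demtubam-fu-k-z-al
1. k -> g, p -> b, s -> z, t -> d / V _ V: no change
2. f -> v, k -> g, p -> b, s -> z, t -> d / _ Z: fires at position(s) 11: demtubamfugzal
surface: demtubamfugzal

cell TOR=du, POLE=ta, VEL=ol, MOD=ri:
underlying: demtubam-fu-poz-z-de
1. k -> g, p -> b, s -> z, t -> d / V _ V: fires at position(s) 11: demtubamfubozzde
2. f -> v, k -> g, p -> b, s -> z, t -> d / _ Z: no change
surface: demtubamfubozzde


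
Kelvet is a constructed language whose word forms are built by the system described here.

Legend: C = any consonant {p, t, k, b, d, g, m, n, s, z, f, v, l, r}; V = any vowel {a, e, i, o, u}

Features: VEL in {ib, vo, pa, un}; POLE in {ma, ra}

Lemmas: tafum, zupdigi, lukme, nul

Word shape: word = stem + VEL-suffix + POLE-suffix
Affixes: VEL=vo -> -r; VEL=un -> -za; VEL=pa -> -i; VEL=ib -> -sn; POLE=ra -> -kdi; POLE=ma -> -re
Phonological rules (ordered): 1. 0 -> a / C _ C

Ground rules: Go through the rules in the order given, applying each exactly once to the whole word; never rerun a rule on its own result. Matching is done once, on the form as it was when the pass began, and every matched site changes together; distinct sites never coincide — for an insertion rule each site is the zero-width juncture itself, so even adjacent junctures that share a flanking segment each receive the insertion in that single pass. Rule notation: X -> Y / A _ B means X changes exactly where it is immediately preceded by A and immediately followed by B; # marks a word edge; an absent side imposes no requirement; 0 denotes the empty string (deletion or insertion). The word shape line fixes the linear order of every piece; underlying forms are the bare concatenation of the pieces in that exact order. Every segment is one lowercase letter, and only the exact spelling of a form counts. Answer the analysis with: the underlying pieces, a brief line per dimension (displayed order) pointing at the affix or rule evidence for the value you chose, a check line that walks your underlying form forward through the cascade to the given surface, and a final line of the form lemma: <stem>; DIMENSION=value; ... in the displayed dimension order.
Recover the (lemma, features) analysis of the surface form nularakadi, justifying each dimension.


underlying: nul-r-kdi
VEL=vo - signalled by the affix -r
POLE=ra - signalled by the affix -kdi
check: nulrkdi -> nularakadi
lemma: nul; VEL=vo; POLE=ra


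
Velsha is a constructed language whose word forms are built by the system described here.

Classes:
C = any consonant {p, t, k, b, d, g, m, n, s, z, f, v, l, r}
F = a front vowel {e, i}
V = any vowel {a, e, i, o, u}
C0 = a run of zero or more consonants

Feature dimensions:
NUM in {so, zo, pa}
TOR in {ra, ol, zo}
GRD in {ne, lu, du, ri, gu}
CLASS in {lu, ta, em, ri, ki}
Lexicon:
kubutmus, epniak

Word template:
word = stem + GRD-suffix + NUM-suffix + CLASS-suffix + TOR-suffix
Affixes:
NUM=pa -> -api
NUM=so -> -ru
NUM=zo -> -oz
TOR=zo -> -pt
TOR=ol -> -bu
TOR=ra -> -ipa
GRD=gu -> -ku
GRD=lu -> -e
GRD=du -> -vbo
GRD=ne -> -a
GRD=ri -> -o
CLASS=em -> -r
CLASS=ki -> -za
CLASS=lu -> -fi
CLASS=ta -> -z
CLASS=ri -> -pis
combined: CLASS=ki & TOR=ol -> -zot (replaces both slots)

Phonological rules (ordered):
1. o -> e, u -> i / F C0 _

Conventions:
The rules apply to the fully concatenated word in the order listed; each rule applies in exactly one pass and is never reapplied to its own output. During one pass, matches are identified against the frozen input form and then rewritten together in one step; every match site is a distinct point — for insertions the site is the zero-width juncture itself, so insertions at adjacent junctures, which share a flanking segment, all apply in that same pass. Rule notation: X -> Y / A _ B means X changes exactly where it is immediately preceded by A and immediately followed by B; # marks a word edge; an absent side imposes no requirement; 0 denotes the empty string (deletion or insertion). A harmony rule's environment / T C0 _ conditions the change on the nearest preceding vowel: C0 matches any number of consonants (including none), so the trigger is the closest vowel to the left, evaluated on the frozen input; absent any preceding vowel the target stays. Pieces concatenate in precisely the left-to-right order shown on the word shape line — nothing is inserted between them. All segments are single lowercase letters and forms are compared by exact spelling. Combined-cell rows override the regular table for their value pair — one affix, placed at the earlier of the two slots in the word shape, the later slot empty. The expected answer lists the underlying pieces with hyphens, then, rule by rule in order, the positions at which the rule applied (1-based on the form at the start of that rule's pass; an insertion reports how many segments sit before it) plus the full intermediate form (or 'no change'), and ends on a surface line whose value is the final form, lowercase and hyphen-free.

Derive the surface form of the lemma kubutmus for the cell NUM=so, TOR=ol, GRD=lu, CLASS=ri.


underlying: kubutmus-e-ru-pis-bu
1. o -> e, u -> i / F C0 _: fires at position(s) 11, 16: kubutmuseripisbi
surface: kubutmuseripisbi


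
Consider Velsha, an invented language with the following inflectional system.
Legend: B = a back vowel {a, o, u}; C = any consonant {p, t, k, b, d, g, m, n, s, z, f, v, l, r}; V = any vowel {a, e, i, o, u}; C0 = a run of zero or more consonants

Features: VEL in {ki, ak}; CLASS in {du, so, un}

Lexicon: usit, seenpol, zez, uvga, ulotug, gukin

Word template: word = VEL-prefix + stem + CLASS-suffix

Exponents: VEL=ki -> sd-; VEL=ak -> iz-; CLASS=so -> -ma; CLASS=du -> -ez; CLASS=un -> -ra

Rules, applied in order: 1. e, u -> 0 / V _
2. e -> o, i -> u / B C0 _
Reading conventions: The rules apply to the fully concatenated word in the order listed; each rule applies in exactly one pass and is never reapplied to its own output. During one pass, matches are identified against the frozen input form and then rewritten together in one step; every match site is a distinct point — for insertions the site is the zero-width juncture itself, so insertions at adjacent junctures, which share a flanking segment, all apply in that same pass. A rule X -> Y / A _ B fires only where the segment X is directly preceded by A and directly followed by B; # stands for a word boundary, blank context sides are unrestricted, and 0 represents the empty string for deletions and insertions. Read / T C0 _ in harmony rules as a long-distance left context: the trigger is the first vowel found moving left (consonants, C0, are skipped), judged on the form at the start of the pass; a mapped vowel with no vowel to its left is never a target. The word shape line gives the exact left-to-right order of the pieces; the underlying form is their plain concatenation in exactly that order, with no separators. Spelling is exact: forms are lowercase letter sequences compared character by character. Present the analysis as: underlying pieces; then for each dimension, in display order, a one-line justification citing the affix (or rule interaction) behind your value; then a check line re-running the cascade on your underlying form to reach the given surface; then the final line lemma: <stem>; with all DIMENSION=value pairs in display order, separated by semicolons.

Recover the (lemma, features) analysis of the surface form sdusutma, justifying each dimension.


underlying: sd-usit-ma
VEL=ki - signalled by the affix sd-
CLASS=so - signalled by the affix -ma
check: sdusitma -> sdusitma -> sdusutma
lemma: usit; VEL=ki; CLASS=so


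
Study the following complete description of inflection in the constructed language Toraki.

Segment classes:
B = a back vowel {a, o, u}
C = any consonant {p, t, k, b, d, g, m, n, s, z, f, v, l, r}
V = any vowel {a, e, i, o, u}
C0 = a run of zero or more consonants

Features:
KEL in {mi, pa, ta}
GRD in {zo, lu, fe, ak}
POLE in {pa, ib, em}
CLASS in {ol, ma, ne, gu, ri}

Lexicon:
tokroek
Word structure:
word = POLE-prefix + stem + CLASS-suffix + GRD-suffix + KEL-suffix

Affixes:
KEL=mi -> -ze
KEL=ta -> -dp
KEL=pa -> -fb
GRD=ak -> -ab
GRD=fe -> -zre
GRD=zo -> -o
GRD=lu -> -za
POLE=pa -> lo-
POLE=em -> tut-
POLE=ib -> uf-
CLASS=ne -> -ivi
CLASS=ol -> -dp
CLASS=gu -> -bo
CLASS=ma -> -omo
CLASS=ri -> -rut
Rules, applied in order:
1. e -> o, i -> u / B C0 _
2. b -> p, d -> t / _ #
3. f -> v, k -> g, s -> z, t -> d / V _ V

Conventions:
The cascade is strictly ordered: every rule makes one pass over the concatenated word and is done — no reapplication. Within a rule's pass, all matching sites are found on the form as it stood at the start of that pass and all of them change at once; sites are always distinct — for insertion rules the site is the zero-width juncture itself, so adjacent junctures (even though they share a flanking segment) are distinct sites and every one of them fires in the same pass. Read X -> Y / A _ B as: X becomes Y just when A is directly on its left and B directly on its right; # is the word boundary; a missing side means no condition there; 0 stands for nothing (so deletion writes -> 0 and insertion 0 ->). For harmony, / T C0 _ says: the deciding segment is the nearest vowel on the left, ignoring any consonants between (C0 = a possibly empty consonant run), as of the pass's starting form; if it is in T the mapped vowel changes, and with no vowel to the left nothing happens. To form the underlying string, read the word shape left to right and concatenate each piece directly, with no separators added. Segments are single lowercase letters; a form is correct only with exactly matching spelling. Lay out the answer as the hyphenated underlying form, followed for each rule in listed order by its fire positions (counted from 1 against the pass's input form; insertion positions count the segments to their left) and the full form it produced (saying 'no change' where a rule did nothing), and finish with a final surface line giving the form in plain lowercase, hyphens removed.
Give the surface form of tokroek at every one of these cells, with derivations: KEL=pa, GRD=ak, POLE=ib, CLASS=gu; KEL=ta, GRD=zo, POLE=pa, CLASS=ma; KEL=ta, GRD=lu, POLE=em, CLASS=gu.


cell KEL=pa, GRD=ak, POLE=ib, CLASS=gu:
underlying: uf-tokroek-bo-ab-fb
1. e -> o, i -> u / B C0 _: fires at position(s) 8: uftokrookboabfb
2. b -> p, d -> t / _ #: fires at position(s) 15: uftokrookboabfp
3. f -> v, k -> g, s -> z, t -> d / V _ V: no change
surface: uftokrookboabfp

cell KEL=ta, GRD=zo, POLE=pa, CLASS=ma:
underlying: lo-tokroek-omo-o-dp
1. e -> o, i -> u / B C0 _: fires at position(s) 8: lotokrookomoodp
2. b -> p, d -> t / _ #: no change
3. f -> v, k -> g, s -> z, t -> d / V _ V: fires at position(s) 3, 9: lodokroogomoodp
surface: lodokroogomoodp

cell KEL=ta, GRD=lu, POLE=em, CLASS=gu:
underlying: tut-tokroek-bo-za-dp
1. e -> o, i -> u / B C0 _: fires at position(s) 9: tuttokrookbozadp
2. b -> p, d -> t / _ #: no change
3. f -> v, k -> g, s -> z, t -> d / V _ V: no change
surface: tuttokrookbozadp


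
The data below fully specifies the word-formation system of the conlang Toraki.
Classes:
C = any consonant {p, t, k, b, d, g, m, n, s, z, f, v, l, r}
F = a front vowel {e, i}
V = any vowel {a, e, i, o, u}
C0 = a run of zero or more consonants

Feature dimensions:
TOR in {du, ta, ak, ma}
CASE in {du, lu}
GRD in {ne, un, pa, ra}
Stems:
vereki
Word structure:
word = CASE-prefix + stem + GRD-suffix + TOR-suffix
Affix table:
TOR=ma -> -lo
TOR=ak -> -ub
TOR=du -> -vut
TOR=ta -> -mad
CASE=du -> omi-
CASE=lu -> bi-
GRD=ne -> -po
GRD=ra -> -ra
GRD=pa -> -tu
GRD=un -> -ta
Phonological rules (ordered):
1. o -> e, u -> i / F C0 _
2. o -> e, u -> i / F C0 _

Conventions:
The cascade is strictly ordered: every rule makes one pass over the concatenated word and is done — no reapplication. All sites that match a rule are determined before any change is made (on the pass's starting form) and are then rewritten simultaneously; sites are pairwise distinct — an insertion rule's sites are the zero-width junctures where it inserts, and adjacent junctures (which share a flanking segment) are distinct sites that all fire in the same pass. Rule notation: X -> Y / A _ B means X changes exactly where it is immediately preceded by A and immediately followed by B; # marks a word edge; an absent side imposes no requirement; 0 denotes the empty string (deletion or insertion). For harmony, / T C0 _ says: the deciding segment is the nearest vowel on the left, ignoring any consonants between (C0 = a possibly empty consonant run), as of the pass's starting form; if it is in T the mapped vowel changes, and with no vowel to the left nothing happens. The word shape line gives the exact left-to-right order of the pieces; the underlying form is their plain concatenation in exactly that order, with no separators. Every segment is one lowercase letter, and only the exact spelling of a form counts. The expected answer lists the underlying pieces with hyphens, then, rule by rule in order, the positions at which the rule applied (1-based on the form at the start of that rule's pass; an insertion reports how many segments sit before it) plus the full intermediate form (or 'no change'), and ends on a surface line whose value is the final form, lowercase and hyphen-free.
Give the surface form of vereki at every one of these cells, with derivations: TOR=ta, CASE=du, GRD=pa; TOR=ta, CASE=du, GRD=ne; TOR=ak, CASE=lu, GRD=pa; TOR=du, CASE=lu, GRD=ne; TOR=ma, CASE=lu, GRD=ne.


cell TOR=ta, CASE=du, GRD=pa:
underlying: omi-vereki-tu-mad
1. o -> e, u -> i / F C0 _: fires at position(s) 11: omiverekitimad
2. o -> e, u -> i / F C0 _: no change
surface: omiverekitimad

cell TOR=ta, CASE=du, GRD=ne:
underlying: omi-vereki-po-mad
1. o -> e, u -> i / F C0 _: fires at position(s) 11: omiverekipemad
2. o -> e, u -> i / F C0 _: no change
surface: omiverekipemad

cell TOR=ak, CASE=lu, GRD=pa:
underlying: bi-vereki-tu-ub
1. o -> e, u -> i / F C0 _: fires at position(s) 10: biverekitiub
2. o -> e, u -> i / F C0 _: fires at position(s) 11: biverekitiib
surface: biverekitiib

cell TOR=du, CASE=lu, GRD=ne:
underlying: bi-vereki-po-vut
1. o -> e, u -> i / F C0 _: fires at position(s) 10: biverekipevut
2. o -> e, u -> i / F C0 _: fires at position(s) 12: biverekipevit
surface: biverekipevit

cell TOR=ma, CASE=lu, GRD=ne:
underlying: bi-vereki-po-lo
1. o -> e, u -> i / F C0 _: fires at position(s) 10: biverekipelo
2. o -> e, u -> i / F C0 _: fires at position(s) 12: biverekipele
surface: biverekipele


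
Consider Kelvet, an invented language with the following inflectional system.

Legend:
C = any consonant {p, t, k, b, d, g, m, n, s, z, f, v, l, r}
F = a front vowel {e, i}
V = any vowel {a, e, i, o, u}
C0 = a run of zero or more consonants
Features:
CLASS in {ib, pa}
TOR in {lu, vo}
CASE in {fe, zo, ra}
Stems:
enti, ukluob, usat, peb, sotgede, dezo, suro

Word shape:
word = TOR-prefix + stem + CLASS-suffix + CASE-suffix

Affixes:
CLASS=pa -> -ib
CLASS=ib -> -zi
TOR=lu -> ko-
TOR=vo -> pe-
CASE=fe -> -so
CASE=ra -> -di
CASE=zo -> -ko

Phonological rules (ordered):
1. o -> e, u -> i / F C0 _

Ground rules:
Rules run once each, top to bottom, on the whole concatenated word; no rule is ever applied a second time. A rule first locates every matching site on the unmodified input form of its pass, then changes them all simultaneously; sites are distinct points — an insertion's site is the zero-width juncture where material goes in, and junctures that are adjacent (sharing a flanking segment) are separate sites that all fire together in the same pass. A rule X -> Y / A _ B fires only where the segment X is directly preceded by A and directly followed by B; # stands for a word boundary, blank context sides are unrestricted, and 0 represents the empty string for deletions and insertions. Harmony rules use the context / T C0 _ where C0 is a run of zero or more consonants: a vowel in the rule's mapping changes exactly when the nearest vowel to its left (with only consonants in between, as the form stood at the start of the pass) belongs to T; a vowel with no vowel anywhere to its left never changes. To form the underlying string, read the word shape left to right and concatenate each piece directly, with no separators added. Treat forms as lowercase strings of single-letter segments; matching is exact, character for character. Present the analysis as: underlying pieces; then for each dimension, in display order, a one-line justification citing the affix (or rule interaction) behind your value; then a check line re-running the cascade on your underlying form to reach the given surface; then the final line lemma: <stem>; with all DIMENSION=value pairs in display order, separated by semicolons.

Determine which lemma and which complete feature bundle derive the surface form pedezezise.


underlying: pe-dezo-zi-so
CLASS=ib - signalled by the affix -zi
TOR=vo - signalled by the affix pe-
CASE=fe - signalled by the affix -so
check: pedezoziso -> pedezezise
lemma: dezo; CLASS=ib; TOR=vo; CASE=fe


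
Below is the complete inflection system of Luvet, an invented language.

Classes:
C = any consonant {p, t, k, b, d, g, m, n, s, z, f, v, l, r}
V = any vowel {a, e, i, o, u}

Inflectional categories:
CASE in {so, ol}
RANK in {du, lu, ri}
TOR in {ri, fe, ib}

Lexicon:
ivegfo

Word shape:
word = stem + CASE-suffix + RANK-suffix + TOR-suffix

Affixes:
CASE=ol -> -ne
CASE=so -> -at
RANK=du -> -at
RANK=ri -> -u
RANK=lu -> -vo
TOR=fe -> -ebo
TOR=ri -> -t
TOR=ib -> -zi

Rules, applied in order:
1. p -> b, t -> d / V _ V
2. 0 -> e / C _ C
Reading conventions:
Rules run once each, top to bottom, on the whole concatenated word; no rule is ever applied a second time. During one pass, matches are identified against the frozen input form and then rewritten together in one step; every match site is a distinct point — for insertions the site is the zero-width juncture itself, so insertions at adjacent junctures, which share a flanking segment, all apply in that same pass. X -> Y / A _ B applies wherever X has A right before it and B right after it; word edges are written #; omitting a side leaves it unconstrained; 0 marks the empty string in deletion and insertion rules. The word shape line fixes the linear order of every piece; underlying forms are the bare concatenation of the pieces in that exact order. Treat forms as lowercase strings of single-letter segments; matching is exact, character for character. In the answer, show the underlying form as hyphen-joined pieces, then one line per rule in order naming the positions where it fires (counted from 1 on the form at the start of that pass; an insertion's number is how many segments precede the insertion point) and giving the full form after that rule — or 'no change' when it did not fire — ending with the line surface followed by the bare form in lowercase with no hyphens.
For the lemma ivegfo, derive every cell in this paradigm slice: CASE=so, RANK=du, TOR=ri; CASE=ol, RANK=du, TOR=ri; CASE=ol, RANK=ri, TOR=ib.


cell CASE=so, RANK=du, TOR=ri:
underlying: ivegfo-at-at-t
1. p -> b, t -> d / V _ V: fires at position(s) 8: ivegfoadatt
2. 0 -> e / C _ C: inserts after position(s) 4, 10: ivegefoadatet
surface: ivegefoadatet

cell CASE=ol, RANK=du, TOR=ri:
underlying: ivegfo-ne-at-t
1. p -> b, t -> d / V _ V: no change
2. 0 -> e / C _ C: inserts after position(s) 4, 10: ivegefoneatet
surface: ivegefoneatet

cell CASE=ol, RANK=ri, TOR=ib:
underlying: ivegfo-ne-u-zi
1. p -> b, t -> d / V _ V: no change
2. 0 -> e / C _ C: inserts after position(s) 4: ivegefoneuzi
surface: ivegefoneuzi


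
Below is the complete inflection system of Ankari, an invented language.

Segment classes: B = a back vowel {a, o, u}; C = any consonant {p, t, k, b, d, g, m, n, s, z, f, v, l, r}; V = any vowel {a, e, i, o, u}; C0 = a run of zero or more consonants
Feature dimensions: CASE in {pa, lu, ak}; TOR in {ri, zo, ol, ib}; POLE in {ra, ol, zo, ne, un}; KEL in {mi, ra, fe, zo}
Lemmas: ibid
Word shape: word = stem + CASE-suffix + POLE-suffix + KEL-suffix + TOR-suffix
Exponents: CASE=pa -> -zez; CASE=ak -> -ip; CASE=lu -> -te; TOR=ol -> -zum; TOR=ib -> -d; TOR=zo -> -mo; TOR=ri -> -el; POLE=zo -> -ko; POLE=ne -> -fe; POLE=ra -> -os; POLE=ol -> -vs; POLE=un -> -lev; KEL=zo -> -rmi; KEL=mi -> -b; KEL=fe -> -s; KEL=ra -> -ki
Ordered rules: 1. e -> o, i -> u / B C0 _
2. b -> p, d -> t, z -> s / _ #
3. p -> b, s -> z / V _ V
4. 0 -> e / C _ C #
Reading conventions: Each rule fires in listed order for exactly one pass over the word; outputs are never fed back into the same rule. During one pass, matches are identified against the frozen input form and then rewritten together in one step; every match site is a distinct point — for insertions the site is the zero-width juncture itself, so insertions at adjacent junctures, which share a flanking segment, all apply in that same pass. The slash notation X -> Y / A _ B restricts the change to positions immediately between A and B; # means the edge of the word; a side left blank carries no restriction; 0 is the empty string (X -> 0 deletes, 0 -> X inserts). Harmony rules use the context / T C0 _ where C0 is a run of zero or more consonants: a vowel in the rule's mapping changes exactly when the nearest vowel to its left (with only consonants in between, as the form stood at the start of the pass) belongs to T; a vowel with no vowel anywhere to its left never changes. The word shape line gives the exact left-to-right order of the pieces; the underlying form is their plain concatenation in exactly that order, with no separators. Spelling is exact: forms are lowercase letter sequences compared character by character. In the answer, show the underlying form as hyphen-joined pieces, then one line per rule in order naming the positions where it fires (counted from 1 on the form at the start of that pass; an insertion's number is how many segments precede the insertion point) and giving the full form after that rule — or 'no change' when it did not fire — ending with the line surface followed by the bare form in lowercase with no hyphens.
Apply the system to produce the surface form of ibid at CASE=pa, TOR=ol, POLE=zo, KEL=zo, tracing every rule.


underlying: ibid-zez-ko-rmi-zum
1. e -> o, i -> u / B C0 _: fires at position(s) 12: ibidzezkormuzum
2. b -> p, d -> t, z -> s / _ #: no change
3. p -> b, s -> z / V _ V: no change
4. 0 -> e / C _ C #: no change
surface: ibidzezkormuzum


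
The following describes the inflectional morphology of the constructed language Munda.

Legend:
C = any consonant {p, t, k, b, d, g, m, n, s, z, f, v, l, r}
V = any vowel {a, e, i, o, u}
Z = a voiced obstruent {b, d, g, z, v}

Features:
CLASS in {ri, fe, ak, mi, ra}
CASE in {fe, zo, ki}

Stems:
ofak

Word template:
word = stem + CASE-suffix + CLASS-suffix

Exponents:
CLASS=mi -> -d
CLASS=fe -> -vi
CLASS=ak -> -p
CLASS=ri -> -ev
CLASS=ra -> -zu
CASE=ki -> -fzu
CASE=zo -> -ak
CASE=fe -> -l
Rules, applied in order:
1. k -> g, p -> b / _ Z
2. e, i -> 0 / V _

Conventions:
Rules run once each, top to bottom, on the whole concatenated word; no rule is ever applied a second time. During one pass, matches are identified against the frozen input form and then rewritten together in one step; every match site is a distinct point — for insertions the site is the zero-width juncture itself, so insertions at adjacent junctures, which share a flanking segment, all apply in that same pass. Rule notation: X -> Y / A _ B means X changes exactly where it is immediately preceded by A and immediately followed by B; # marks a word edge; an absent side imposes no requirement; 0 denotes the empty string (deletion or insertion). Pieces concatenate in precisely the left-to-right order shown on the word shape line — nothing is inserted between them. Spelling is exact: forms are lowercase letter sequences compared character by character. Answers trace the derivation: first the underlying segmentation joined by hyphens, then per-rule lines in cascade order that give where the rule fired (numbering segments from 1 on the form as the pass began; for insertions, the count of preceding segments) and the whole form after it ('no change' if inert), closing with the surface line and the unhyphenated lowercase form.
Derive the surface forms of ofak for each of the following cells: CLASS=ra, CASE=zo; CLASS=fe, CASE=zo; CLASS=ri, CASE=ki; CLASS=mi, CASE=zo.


cell CLASS=ra, CASE=zo:
underlying: ofak-ak-zu
1. k -> g, p -> b / _ Z: fires at position(s) 6: ofakagzu
2. e, i -> 0 / V _: no change
surface: ofakagzu

cell CLASS=fe, CASE=zo:
underlying: ofak-ak-vi
1. k -> g, p -> b / _ Z: fires at position(s) 6: ofakagvi
2. e, i -> 0 / V _: no change
surface: ofakagvi

cell CLASS=ri, CASE=ki:
underlying: ofak-fzu-ev
1. k -> g, p -> b / _ Z: no change
2. e, i -> 0 / V _: fires at position(s) 8: ofakfzuv
surface: ofakfzuv

cell CLASS=mi, CASE=zo:
underlying: ofak-ak-d
1. k -> g, p -> b / _ Z: fires at position(s) 6: ofakagd
2. e, i -> 0 / V _: no change
surface: ofakagd


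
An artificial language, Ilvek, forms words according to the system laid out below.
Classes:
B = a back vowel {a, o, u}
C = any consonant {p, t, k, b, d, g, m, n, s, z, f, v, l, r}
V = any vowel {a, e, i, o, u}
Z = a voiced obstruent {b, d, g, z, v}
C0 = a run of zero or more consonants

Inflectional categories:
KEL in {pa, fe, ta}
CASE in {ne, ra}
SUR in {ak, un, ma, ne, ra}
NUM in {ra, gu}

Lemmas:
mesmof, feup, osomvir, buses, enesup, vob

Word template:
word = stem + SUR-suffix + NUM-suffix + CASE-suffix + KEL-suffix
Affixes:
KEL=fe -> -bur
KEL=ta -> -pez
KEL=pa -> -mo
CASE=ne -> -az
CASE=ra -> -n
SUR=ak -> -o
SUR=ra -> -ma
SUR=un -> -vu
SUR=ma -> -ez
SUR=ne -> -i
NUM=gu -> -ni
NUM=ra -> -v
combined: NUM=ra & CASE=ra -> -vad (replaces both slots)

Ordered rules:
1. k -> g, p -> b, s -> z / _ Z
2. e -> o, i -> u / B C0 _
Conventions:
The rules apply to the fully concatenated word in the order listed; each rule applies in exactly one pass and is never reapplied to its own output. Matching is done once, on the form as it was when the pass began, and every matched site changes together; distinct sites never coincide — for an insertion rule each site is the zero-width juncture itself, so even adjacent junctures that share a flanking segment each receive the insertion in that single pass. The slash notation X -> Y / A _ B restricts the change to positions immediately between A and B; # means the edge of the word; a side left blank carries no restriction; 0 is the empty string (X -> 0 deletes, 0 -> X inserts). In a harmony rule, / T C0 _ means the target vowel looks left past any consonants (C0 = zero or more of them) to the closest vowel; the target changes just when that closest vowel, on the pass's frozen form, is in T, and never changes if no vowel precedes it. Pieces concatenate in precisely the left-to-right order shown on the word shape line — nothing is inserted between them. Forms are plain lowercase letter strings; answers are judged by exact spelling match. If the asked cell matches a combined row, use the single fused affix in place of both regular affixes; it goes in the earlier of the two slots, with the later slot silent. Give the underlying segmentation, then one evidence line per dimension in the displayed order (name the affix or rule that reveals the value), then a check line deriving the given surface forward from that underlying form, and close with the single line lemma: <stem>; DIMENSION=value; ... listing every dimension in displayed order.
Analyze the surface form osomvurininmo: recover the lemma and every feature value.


underlying: osomvir-i-ni-n-mo
KEL=pa - signalled by the affix -mo
CASE=ra - signalled by the affix -n
SUR=ne - signalled by the affix -i
NUM=gu - signalled by the affix -ni
check: osomvirininmo -> osomvirininmo -> osomvurininmo
lemma: osomvir; KEL=pa; CASE=ra; SUR=ne; NUM=gu


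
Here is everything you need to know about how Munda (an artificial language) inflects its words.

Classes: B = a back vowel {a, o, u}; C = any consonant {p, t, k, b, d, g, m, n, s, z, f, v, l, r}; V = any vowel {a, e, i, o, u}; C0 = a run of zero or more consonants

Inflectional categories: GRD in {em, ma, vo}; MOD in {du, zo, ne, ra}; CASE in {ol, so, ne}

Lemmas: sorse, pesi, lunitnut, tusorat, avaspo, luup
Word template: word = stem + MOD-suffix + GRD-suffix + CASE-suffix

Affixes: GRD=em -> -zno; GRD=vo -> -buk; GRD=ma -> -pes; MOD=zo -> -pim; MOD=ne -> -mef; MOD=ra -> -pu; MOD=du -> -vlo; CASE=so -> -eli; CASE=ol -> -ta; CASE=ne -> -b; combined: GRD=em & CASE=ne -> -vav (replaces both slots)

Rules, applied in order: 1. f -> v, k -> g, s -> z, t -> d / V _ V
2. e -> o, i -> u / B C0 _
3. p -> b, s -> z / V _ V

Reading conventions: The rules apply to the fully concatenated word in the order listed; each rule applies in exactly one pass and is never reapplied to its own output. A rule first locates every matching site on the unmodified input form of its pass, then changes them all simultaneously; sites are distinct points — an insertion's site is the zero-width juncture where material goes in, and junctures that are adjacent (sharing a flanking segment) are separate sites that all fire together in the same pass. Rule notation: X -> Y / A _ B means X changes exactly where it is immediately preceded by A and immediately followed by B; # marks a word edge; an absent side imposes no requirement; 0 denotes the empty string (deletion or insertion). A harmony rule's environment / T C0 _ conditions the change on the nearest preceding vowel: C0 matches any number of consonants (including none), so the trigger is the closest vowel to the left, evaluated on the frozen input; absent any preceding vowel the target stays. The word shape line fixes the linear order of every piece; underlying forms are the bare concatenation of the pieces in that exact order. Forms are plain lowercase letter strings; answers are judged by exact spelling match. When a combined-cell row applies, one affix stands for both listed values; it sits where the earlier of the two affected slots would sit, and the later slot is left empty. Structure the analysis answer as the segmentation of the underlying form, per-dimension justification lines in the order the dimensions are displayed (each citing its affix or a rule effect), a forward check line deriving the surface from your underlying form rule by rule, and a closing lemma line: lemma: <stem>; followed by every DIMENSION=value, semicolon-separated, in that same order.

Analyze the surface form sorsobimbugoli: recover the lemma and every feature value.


underlying: sorse-pim-buk-eli
GRD=vo - signalled by the affix -buk
MOD=zo - signalled by the affix -pim
CASE=so - signalled by the affix -eli
check: sorsepimbukeli -> sorsepimbugeli -> sorsopimbugoli -> sorsobimbugoli
lemma: sorse; GRD=vo; MOD=zo; CASE=so


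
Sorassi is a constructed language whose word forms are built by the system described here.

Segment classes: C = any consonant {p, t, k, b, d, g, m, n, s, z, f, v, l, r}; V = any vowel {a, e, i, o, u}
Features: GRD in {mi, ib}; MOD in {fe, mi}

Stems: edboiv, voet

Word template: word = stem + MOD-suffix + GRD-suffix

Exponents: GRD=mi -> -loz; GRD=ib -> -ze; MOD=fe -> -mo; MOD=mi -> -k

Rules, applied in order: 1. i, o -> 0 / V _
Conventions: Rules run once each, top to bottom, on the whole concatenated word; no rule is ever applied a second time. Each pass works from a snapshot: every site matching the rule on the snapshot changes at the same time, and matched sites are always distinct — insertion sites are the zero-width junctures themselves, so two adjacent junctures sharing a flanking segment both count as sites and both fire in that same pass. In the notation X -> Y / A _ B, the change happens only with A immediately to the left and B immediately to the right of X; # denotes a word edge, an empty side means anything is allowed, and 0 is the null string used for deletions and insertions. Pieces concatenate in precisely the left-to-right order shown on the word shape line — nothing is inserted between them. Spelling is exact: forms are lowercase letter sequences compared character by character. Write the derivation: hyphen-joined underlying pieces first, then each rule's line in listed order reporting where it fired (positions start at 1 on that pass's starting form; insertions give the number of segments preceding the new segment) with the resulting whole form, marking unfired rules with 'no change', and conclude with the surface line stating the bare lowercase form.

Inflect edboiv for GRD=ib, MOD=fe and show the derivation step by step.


underlying: edboiv-mo-ze
1. i, o -> 0 / V _: fires at position(s) 5: edbovmoze
surface: edbovmoze


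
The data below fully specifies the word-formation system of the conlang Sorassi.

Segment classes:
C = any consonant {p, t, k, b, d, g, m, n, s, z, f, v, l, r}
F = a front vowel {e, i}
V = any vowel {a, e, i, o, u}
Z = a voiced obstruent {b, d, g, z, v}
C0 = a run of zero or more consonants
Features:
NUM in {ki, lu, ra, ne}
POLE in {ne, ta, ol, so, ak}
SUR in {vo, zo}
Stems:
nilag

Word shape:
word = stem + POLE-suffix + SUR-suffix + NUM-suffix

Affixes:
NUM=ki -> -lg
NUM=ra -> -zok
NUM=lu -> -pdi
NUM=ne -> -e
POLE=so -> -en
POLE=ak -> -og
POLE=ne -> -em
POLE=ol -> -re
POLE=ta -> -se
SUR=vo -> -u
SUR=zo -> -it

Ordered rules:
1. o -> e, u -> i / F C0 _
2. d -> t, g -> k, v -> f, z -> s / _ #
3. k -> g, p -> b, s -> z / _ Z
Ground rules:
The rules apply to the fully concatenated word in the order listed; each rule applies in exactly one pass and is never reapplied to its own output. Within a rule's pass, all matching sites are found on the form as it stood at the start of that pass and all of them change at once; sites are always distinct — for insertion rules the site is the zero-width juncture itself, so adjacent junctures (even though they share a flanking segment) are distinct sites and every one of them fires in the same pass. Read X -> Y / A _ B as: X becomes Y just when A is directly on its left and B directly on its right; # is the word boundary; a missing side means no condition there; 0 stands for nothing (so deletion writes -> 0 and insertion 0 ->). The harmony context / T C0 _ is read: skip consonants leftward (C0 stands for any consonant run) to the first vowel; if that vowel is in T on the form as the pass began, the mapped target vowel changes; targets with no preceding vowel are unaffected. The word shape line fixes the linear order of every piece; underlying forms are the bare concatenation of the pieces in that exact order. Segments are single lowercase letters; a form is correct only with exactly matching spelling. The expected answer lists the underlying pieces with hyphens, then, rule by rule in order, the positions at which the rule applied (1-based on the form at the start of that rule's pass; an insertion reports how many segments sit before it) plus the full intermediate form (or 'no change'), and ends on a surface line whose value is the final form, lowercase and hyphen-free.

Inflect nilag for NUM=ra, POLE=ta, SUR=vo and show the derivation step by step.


underlying: nilag-se-u-zok
1. o -> e, u -> i / F C0 _: fires at position(s) 8: nilagseizok
2. d -> t, g -> k, v -> f, z -> s / _ #: no change
3. k -> g, p -> b, s -> z / _ Z: no change
surface: nilagseizok
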